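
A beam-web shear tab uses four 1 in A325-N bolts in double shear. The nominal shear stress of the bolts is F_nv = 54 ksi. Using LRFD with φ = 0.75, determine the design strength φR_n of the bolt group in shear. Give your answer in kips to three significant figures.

A_b = π × 1² / 4 = 0.7854 in².
R_n = F_nv · A_b · n · n_s = 54 × 0.7854 × 4 × 2 = 339.3 kips.
Design strength φR_n = 0.75 × 339.3 = 254 kips.

254 kips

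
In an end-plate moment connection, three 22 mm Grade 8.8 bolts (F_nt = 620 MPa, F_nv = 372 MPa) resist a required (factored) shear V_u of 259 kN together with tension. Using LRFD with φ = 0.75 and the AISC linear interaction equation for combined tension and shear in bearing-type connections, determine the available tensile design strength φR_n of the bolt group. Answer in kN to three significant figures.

A_b = π·22²/4 = 380.1 mm²; f_rv = 259 × 1000 / (3 × 380.1) = 227.1 MPa.
F'_nt = 1.3 F_nt − (F_nt / φF_nv) f_rv = 1.3·620 − (620/(0.75·372))·227.1 = 301.3 MPa, capped at F_nt → F'_nt = 301.3 MPa.
R_n = F'_nt · A_b · n = 301.3 × 380.1 × 3 / 1000 = 343.6 kN.
Design strength φR_n = 0.75 × 343.6 = 258 kN.

258 kN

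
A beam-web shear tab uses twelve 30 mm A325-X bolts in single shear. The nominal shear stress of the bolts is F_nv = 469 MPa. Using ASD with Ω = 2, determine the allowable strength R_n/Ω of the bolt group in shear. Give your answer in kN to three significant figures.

A_b = π × 30² / 4 = 706.9 mm².
R_n = F_nv · A_b · n · n_s = 469 × 706.9 × 12 × 1 / 1000 = 3978 kN.
Allowable strength R_n/Ω = 3978 / 2 = 1990 kN.

1990 kN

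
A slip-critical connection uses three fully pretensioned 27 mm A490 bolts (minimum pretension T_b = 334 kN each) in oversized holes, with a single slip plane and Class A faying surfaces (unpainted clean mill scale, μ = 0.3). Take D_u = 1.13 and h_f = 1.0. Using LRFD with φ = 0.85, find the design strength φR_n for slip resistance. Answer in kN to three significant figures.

289 kN

R_n = μ · D_u · h_f · T_b · n_s · n_b = 0.3 × 1.13 × 1.0 × 334 × 1 × 3 = 339.7 kN.
Design strength φR_n = 0.85 × 339.7 = 289 kN.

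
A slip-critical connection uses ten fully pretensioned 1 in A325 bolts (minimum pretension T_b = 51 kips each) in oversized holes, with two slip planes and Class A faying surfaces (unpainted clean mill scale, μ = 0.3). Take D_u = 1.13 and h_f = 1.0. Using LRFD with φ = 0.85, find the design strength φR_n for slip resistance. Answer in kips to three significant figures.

294 kips

R_n = μ · D_u · h_f · T_b · n_s · n_b = 0.3 × 1.13 × 1.0 × 51 × 2 × 10 = 345.8 kips.
Design strength φR_n = 0.85 × 345.8 = 294 kips.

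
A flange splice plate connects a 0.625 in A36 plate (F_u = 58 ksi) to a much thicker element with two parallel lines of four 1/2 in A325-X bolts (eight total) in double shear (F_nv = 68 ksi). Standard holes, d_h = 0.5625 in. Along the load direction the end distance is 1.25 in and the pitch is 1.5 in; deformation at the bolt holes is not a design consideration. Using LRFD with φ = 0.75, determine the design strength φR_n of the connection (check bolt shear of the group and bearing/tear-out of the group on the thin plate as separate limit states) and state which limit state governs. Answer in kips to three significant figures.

160 kips (bolt shear governs)

Bolt shear: A_b = π·0.5²/4 = 0.1963 in²; R_n = 68 × 0.1963 × 8 × 2 = 213.6 kips → 0.75 × 213.6 = 160 kips.
Bearing (1.5 l_c t F_u ≤ 3.0 d t F_u): upper limit = 3.0·0.5·0.625·58 = 54.38 kips.
  Edge l_c = 1.25 − 0.5625/2 = 0.9688 → r_n = 52.68 kips; interior l_c = 1.5 − 0.5625 = 0.9375 → r_n = 50.98 kips.
  R_n,bearing = 2·52.68 + 6·50.98 = 411.2 kips → 0.75 × 411.2 = 308 kips.
Bolt shear governs: 160 kips.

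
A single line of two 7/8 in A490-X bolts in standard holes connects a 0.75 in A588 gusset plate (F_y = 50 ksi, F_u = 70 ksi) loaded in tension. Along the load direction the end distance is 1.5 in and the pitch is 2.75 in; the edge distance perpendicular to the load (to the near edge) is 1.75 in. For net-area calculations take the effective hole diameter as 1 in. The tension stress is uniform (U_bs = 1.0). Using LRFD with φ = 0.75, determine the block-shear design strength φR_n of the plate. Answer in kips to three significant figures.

114 kips

Shear plane L_v = 1.5 + 1·2.75 = 4.25 in; A_gv = 4.25 × 0.75 = 3.188 in².
A_nv = (4.25 − 1.5·1) × 0.75 = 2.062 in².
A_nt = (1.75 − 0.5·1) × 0.75 = 0.9375 in².
0.6 F_u A_nv = 86.62 kips; 0.6 F_y A_gv = 95.62 kips → shear rupture governs the shear term.
R_n = 86.62 + 1.0 × 70 × 0.9375 = 152.2 kips.
Design strength φR_n = 0.75 × 152.2 = 114 kips.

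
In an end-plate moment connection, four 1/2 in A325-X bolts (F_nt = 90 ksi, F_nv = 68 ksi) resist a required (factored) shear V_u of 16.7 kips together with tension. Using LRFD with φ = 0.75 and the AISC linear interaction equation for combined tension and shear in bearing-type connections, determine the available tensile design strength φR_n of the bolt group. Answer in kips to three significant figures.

46.8 kips

A_b = π·0.5²/4 = 0.1963 in²; f_rv = 16.7 / (4 × 0.1963) = 21.26 ksi.
F'_nt = 1.3 F_nt − (F_nt / φF_nv) f_rv = 1.3·90 − (90/(0.75·68))·21.26 = 79.48 ksi, capped at F_nt → F'_nt = 79.48 ksi.
R_n = F'_nt · A_b · n = 79.48 × 0.1963 × 4 = 62.42 kips.
Design strength φR_n = 0.75 × 62.42 = 46.8 kips.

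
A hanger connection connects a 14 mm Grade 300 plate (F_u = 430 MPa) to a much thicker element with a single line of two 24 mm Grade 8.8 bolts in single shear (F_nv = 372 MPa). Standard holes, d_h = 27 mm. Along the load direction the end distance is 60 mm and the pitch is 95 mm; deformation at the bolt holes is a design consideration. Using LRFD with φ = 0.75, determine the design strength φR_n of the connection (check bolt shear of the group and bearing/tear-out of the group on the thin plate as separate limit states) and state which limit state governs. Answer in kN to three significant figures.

Bolt shear: A_b = π·24²/4 = 452.4 mm²; R_n = 372 × 452.4 × 2 × 1 / 1000 = 336.6 kN → 0.75 × 336.6 = 252 kN.
Bearing (1.2 l_c t F_u ≤ 2.4 d t F_u): upper limit = 2.4·24·14·430 / 1000 = 346.8 kN.
  Edge l_c = 60 − 27/2 = 46.5 → r_n = 335.9 kN; interior l_c = 95 − 27 = 68 → r_n = 346.8 kN.
  R_n,bearing = 1·335.9 + 1·346.8 = 682.7 kN → 0.75 × 682.7 = 512 kN.
Bolt shear governs: 252 kN.

252 kN (bolt shear governs)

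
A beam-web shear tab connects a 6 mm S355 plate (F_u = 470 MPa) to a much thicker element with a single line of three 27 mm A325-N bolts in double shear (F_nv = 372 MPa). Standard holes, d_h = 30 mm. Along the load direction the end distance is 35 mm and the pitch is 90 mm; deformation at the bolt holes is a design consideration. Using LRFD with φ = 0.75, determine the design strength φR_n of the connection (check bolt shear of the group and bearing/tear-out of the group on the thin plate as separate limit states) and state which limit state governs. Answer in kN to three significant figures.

325 kN (bearing governs)

Bolt shear: A_b = π·27²/4 = 572.6 mm²; R_n = 372 × 572.6 × 3 × 2 / 1000 = 1278 kN → 0.75 × 1278 = 958 kN.
Bearing (1.2 l_c t F_u ≤ 2.4 d t F_u): upper limit = 2.4·27·6·470 / 1000 = 182.7 kN.
  Edge l_c = 35 − 30/2 = 20 → r_n = 67.68 kN; interior l_c = 90 − 30 = 60 → r_n = 182.7 kN.
  R_n,bearing = 1·67.68 + 2·182.7 = 433.2 kN → 0.75 × 433.2 = 325 kN.
Bearing governs: 325 kN.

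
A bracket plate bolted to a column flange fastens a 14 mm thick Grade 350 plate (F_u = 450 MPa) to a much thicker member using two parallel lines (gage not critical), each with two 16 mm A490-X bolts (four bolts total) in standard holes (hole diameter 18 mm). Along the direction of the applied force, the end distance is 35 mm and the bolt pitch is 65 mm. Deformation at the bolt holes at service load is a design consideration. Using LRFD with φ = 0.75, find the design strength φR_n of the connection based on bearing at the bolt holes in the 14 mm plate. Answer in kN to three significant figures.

Per bolt r_n = 1.2 l_c t F_u ≤ 2.4 d t F_u; upper limit = 2.4 × 16 × 14 × 450 / 1000 = 241.9 kN.
Edge bolt: l_c = 35 − 18/2 = 26 mm → 1.2 × 26 × 14 × 450 / 1000 = 196.6 → r_n = 196.6 kN.
Interior bolts: l_c = 65 − 18 = 47 mm → 1.2 × 47 × 14 × 450 / 1000 = 355.3 → r_n = 241.9 kN.
R_n = 2 × 196.6 + 2 × 241.9 = 877 kN.
Design strength φR_n = 0.75 × 877 = 658 kN.

658 kN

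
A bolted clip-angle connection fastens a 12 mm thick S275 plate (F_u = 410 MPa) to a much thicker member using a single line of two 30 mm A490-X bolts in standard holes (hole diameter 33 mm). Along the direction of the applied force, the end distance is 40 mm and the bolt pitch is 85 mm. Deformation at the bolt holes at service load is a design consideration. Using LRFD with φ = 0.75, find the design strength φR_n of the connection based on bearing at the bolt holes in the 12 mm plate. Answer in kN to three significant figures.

334 kN

Per bolt r_n = 1.2 l_c t F_u ≤ 2.4 d t F_u; upper limit = 2.4 × 30 × 12 × 410 / 1000 = 354.2 kN.
Edge bolt: l_c = 40 − 33/2 = 23.5 mm → 1.2 × 23.5 × 12 × 410 / 1000 = 138.7 → r_n = 138.7 kN.
Interior bolts: l_c = 85 − 33 = 52 mm → 1.2 × 52 × 12 × 410 / 1000 = 307 → r_n = 307 kN.
R_n = 1 × 138.7 + 1 × 307 = 445.8 kN.
Design strength φR_n = 0.75 × 445.8 = 334 kN.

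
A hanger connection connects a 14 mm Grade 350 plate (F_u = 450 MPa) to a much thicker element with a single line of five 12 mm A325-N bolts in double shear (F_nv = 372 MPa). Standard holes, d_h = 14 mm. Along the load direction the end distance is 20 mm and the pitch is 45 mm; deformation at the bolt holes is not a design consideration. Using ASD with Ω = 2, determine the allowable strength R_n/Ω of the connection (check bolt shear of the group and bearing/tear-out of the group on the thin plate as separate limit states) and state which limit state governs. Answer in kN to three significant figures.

Bolt shear: A_b = π·12²/4 = 113.1 mm²; R_n = 372 × 113.1 × 5 × 2 / 1000 = 420.7 kN → 420.7 / 2 = 210 kN.
Bearing (1.5 l_c t F_u ≤ 3.0 d t F_u): upper limit = 3.0·12·14·450 / 1000 = 226.8 kN.
  Edge l_c = 20 − 14/2 = 13 → r_n = 122.9 kN; interior l_c = 45 − 14 = 31 → r_n = 226.8 kN.
  R_n,bearing = 1·122.9 + 4·226.8 = 1030 kN → 1030 / 2 = 515 kN.
Bolt shear governs: 210 kN.

210 kN (bolt shear governs)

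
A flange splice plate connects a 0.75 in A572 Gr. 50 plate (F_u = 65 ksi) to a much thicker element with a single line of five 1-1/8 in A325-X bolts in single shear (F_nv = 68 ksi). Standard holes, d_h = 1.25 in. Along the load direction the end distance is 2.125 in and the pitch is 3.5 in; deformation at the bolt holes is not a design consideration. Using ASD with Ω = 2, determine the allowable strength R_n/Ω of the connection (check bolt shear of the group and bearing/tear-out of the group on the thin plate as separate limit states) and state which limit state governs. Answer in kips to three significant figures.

169 kips (bolt shear governs)

Bolt shear: A_b = π·1.125²/4 = 0.994 in²; R_n = 68 × 0.994 × 5 × 1 = 338 kips → 338 / 2 = 169 kips.
Bearing (1.5 l_c t F_u ≤ 3.0 d t F_u): upper limit = 3.0·1.125·0.75·65 = 164.5 kips.
  Edge l_c = 2.125 − 1.25/2 = 1.5 → r_n = 109.7 kips; interior l_c = 3.5 − 1.25 = 2.25 → r_n = 164.5 kips.
  R_n,bearing = 1·109.7 + 4·164.5 = 767.8 kips → 767.8 / 2 = 384 kips.
Bolt shear governs: 169 kips.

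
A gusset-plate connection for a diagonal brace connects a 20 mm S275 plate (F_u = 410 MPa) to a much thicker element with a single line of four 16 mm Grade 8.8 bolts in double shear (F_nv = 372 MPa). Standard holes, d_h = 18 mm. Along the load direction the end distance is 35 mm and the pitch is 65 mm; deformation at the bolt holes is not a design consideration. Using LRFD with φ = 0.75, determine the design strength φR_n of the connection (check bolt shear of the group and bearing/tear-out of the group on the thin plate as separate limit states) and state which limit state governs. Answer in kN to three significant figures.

449 kN (bolt shear governs)

Bolt shear: A_b = π·16²/4 = 201.1 mm²; R_n = 372 × 201.1 × 4 × 2 / 1000 = 598.4 kN → 0.75 × 598.4 = 449 kN.
Bearing (1.5 l_c t F_u ≤ 3.0 d t F_u): upper limit = 3.0·16·20·410 / 1000 = 393.6 kN.
  Edge l_c = 35 − 18/2 = 26 → r_n = 319.8 kN; interior l_c = 65 − 18 = 47 → r_n = 393.6 kN.
  R_n,bearing = 1·319.8 + 3·393.6 = 1501 kN → 0.75 × 1501 = 1130 kN.
Bolt shear governs: 449 kN.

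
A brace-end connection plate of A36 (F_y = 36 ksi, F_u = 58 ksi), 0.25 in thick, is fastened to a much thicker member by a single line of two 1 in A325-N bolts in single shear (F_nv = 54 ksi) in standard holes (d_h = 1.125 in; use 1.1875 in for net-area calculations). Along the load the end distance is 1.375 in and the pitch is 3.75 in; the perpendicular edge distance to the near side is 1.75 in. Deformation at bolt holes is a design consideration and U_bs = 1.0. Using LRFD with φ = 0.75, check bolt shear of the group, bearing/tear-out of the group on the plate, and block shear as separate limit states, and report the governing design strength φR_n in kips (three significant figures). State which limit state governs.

33.3 kips (block shear governs)

Bolt shear: A_b = π·1²/4 = 0.7854 in²; R_n = 54 × 0.7854 × 2 × 1 = 84.82 kips → 0.75 × 84.82 = 63.6 kips.
Bearing: edge l_c = 0.8125, r_n = 14.14 kips; interior l_c = 2.625, r_n = 34.8 kips; R_n = 14.14 + 1·34.8 = 48.94 kips → 36.7 kips.
Block shear: A_gv = 1.281, A_nv = 0.8359, A_nt = 0.2891 in²; R_n = min(0.6F_uA_nv, 0.6F_yA_gv) + U_bs·F_u·A_nt = 44.44 kips → 33.3 kips.
Block shear governs: 33.3 kips.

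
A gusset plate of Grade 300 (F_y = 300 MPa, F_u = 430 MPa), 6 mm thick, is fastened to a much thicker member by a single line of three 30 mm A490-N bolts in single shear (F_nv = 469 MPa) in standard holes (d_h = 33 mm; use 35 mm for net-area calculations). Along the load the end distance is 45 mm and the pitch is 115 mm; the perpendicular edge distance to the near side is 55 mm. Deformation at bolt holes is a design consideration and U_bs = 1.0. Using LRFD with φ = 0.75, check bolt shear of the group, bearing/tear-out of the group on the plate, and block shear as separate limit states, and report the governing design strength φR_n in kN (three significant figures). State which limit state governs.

290 kN (block shear governs)

Bolt shear: A_b = π·30²/4 = 706.9 mm²; R_n = 469 × 706.9 × 3 × 1 / 1000 = 994.5 kN → 0.75 × 994.5 = 746 kN.
Bearing: edge l_c = 28.5, r_n = 88.24 kN; interior l_c = 82, r_n = 185.8 kN; R_n = 88.24 + 2·185.8 = 459.8 kN → 345 kN.
Block shear: A_gv = 1650, A_nv = 1125, A_nt = 225 mm²; R_n = min(0.6F_uA_nv, 0.6F_yA_gv) + U_bs·F_u·A_nt = 387 kN → 290 kN.
Block shear governs: 290 kN.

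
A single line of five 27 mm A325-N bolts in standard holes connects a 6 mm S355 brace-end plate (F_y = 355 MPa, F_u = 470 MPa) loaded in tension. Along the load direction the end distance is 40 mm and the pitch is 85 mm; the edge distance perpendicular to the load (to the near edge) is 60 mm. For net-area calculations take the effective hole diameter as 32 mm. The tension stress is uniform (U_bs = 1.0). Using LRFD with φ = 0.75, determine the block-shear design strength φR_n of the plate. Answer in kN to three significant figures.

393 kN

Shear plane L_v = 40 + 4·85 = 380 mm; A_gv = 380 × 6 = 2280 mm².
A_nv = (380 − 4.5·32) × 6 = 1416 mm².
A_nt = (60 − 0.5·32) × 6 = 264 mm².
0.6 F_u A_nv = 399.3 kN; 0.6 F_y A_gv = 485.6 kN → shear rupture governs the shear term.
R_n = 399.3 + 1.0 × 470 × 264 / 1000 = 523.4 kN.
Design strength φR_n = 0.75 × 523.4 = 393 kN.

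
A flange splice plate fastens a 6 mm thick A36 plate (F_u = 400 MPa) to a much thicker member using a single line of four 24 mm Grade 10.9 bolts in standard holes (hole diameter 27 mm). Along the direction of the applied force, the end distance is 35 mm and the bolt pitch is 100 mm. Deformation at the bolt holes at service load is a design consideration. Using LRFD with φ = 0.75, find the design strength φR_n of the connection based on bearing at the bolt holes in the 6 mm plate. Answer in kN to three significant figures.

Per bolt r_n = 1.2 l_c t F_u ≤ 2.4 d t F_u; upper limit = 2.4 × 24 × 6 × 400 / 1000 = 138.2 kN.
Edge bolt: l_c = 35 − 27/2 = 21.5 mm → 1.2 × 21.5 × 6 × 400 / 1000 = 61.92 → r_n = 61.92 kN.
Interior bolts: l_c = 100 − 27 = 73 mm → 1.2 × 73 × 6 × 400 / 1000 = 210.2 → r_n = 138.2 kN.
R_n = 1 × 61.92 + 3 × 138.2 = 476.6 kN.
Design strength φR_n = 0.75 × 476.6 = 357 kN.

357 kN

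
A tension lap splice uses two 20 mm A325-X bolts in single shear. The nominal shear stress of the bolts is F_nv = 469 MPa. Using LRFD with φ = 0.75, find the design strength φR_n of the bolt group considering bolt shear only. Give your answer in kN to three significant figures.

A_b = π × 20² / 4 = 314.2 mm².
R_n = F_nv · A_b · n · n_s = 469 × 314.2 × 2 × 1 / 1000 = 294.7 kN.
Design strength φR_n = 0.75 × 294.7 = 221 kN.

221 kN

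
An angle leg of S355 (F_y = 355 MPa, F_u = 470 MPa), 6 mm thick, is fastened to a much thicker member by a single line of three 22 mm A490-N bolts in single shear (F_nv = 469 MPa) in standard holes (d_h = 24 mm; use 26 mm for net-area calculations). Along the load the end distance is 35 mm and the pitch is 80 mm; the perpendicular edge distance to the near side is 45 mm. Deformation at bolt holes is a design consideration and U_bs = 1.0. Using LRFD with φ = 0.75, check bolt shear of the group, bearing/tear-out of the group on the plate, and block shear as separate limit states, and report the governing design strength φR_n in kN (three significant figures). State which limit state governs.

Bolt shear: A_b = π·22²/4 = 380.1 mm²; R_n = 469 × 380.1 × 3 × 1 / 1000 = 534.8 kN → 0.75 × 534.8 = 401 kN.
Bearing: edge l_c = 23, r_n = 77.83 kN; interior l_c = 56, r_n = 148.9 kN; R_n = 77.83 + 2·148.9 = 375.6 kN → 282 kN.
Block shear: A_gv = 1170, A_nv = 780, A_nt = 192 mm²; R_n = min(0.6F_uA_nv, 0.6F_yA_gv) + U_bs·F_u·A_nt = 310.2 kN → 233 kN.
Block shear governs: 233 kN.

233 kN (block shear governs)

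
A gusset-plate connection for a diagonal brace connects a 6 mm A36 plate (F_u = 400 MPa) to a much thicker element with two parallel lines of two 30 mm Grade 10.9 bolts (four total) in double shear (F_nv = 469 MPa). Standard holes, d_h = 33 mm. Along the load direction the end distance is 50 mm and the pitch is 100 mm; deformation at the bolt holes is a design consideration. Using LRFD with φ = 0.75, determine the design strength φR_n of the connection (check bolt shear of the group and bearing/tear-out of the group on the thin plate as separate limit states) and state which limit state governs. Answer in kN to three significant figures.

Bolt shear: A_b = π·30²/4 = 706.9 mm²; R_n = 469 × 706.9 × 4 × 2 / 1000 = 2652 kN → 0.75 × 2652 = 1990 kN.
Bearing (1.2 l_c t F_u ≤ 2.4 d t F_u): upper limit = 2.4·30·6·400 / 1000 = 172.8 kN.
  Edge l_c = 50 − 33/2 = 33.5 → r_n = 96.48 kN; interior l_c = 100 − 33 = 67 → r_n = 172.8 kN.
  R_n,bearing = 2·96.48 + 2·172.8 = 538.6 kN → 0.75 × 538.6 = 404 kN.
Bearing governs: 404 kN.

404 kN (bearing governs)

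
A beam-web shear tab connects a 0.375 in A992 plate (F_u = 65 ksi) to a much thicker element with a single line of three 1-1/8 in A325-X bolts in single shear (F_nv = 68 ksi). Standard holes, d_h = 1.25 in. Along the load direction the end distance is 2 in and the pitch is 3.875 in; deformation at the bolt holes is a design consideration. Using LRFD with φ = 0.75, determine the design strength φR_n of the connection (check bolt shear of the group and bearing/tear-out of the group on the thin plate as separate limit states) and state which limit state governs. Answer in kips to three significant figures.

Bolt shear: A_b = π·1.125²/4 = 0.994 in²; R_n = 68 × 0.994 × 3 × 1 = 202.8 kips → 0.75 × 202.8 = 152 kips.
Bearing (1.2 l_c t F_u ≤ 2.4 d t F_u): upper limit = 2.4·1.125·0.375·65 = 65.81 kips.
  Edge l_c = 2 − 1.25/2 = 1.375 → r_n = 40.22 kips; interior l_c = 3.875 − 1.25 = 2.625 → r_n = 65.81 kips.
  R_n,bearing = 1·40.22 + 2·65.81 = 171.8 kips → 0.75 × 171.8 = 129 kips.
Bearing governs: 129 kips.

129 kips (bearing governs)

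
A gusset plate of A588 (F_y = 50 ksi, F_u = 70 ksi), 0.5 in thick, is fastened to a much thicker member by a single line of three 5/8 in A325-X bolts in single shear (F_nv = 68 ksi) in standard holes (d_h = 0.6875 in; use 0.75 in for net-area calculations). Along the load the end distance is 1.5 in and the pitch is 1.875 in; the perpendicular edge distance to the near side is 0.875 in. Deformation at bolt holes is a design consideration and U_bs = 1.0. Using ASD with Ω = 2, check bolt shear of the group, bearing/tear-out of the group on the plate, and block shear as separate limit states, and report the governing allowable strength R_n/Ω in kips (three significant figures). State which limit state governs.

Bolt shear: A_b = π·0.625²/4 = 0.3068 in²; R_n = 68 × 0.3068 × 3 × 1 = 62.59 kips → 62.59 / 2 = 31.3 kips.
Bearing: edge l_c = 1.156, r_n = 48.56 kips; interior l_c = 1.188, r_n = 49.88 kips; R_n = 48.56 + 2·49.88 = 148.3 kips → 74.2 kips.
Block shear: A_gv = 2.625, A_nv = 1.688, A_nt = 0.25 in²; R_n = min(0.6F_uA_nv, 0.6F_yA_gv) + U_bs·F_u·A_nt = 88.38 kips → 44.2 kips.
Bolt shear governs: 31.3 kips.

31.3 kips (bolt shear governs)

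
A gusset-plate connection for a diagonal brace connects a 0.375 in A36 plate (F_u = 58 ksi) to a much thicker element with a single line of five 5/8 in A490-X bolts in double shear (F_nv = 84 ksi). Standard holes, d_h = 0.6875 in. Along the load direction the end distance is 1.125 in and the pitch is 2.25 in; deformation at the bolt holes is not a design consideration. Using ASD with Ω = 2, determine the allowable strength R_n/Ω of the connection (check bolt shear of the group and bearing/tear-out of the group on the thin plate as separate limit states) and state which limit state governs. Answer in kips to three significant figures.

94.3 kips (bearing governs)

Bolt shear: A_b = π·0.625²/4 = 0.3068 in²; R_n = 84 × 0.3068 × 5 × 2 = 257.7 kips → 257.7 / 2 = 129 kips.
Bearing (1.5 l_c t F_u ≤ 3.0 d t F_u): upper limit = 3.0·0.625·0.375·58 = 40.78 kips.
  Edge l_c = 1.125 − 0.6875/2 = 0.7812 → r_n = 25.49 kips; interior l_c = 2.25 − 0.6875 = 1.562 → r_n = 40.78 kips.
  R_n,bearing = 1·25.49 + 4·40.78 = 188.6 kips → 188.6 / 2 = 94.3 kips.
Bearing governs: 94.3 kips.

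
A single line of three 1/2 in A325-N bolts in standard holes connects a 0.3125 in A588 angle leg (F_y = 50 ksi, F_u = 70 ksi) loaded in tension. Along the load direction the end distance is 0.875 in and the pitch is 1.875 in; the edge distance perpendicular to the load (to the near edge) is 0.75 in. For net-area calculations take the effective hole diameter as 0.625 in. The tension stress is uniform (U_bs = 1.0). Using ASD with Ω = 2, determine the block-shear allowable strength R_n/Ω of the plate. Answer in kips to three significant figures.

24.9 kips

Shear plane L_v = 0.875 + 2·1.875 = 4.625 in; A_gv = 4.625 × 0.3125 = 1.445 in².
A_nv = (4.625 − 2.5·0.625) × 0.3125 = 0.957 in².
A_nt = (0.75 − 0.5·0.625) × 0.3125 = 0.1367 in².
0.6 F_u A_nv = 40.2 kips; 0.6 F_y A_gv = 43.36 kips → shear rupture governs the shear term.
R_n = 40.2 + 1.0 × 70 × 0.1367 = 49.77 kips.
Allowable strength R_n/Ω = 49.77 / 2 = 24.9 kips.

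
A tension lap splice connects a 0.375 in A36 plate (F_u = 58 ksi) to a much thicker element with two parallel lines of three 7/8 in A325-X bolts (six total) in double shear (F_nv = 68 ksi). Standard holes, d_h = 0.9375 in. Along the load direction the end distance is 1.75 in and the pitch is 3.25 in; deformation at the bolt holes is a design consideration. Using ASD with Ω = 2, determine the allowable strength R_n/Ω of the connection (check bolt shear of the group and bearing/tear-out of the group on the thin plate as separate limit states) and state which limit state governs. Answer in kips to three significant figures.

125 kips (bearing governs)

Bolt shear: A_b = π·0.875²/4 = 0.6013 in²; R_n = 68 × 0.6013 × 6 × 2 = 490.7 kips → 490.7 / 2 = 245 kips.
Bearing (1.2 l_c t F_u ≤ 2.4 d t F_u): upper limit = 2.4·0.875·0.375·58 = 45.68 kips.
  Edge l_c = 1.75 − 0.9375/2 = 1.281 → r_n = 33.44 kips; interior l_c = 3.25 − 0.9375 = 2.312 → r_n = 45.68 kips.
  R_n,bearing = 2·33.44 + 4·45.68 = 249.6 kips → 249.6 / 2 = 125 kips.
Bearing governs: 125 kips.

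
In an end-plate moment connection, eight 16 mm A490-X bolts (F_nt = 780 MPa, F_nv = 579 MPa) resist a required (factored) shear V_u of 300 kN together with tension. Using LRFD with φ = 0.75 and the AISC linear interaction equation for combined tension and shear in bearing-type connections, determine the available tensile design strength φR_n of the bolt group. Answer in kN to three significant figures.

819 kN

A_b = π·16²/4 = 201.1 mm²; f_rv = 300 × 1000 / (8 × 201.1) = 186.5 MPa.
F'_nt = 1.3 F_nt − (F_nt / φF_nv) f_rv = 1.3·780 − (780/(0.75·579))·186.5 = 679 MPa, capped at F_nt → F'_nt = 679 MPa.
R_n = F'_nt · A_b · n = 679 × 201.1 × 8 / 1000 = 1092 kN.
Design strength φR_n = 0.75 × 1092 = 819 kN.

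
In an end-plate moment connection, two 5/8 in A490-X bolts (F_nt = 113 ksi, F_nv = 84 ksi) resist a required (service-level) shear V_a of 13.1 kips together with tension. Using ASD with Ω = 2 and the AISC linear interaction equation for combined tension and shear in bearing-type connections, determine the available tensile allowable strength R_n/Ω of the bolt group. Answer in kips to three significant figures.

A_b = π·0.625²/4 = 0.3068 in²; f_rv = 13.1 / (2 × 0.3068) = 21.35 ksi.
F'_nt = 1.3 F_nt − (Ω F_nt / F_nv) f_rv = 1.3·113 − (2·113/84)·21.35 = 89.46 ksi, capped at F_nt → F'_nt = 89.46 ksi.
R_n = F'_nt · A_b · n = 89.46 × 0.3068 × 2 = 54.89 kips.
Allowable strength R_n/Ω = 54.89 / 2 = 27.4 kips.

27.4 kips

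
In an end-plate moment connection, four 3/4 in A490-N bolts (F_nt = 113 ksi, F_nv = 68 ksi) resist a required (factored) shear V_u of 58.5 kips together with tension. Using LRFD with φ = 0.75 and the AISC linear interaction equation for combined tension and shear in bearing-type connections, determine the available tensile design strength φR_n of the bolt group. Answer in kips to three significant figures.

A_b = π·0.75²/4 = 0.4418 in²; f_rv = 58.5 / (4 × 0.4418) = 33.1 ksi.
F'_nt = 1.3 F_nt − (F_nt / φF_nv) f_rv = 1.3·113 − (113/(0.75·68))·33.1 = 73.55 ksi, capped at F_nt → F'_nt = 73.55 ksi.
R_n = F'_nt · A_b · n = 73.55 × 0.4418 × 4 = 130 kips.
Design strength φR_n = 0.75 × 130 = 97.5 kips.

97.5 kips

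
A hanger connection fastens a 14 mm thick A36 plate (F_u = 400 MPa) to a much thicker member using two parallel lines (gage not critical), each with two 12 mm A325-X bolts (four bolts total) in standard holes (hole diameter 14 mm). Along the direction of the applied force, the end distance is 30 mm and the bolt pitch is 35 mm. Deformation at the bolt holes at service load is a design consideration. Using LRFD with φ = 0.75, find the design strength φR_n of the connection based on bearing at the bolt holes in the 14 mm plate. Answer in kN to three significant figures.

444 kN

Per bolt r_n = 1.2 l_c t F_u ≤ 2.4 d t F_u; upper limit = 2.4 × 12 × 14 × 400 / 1000 = 161.3 kN.
Edge bolt: l_c = 30 − 14/2 = 23 mm → 1.2 × 23 × 14 × 400 / 1000 = 154.6 → r_n = 154.6 kN.
Interior bolts: l_c = 35 − 14 = 21 mm → 1.2 × 21 × 14 × 400 / 1000 = 141.1 → r_n = 141.1 kN.
R_n = 2 × 154.6 + 2 × 141.1 = 591.4 kN.
Design strength φR_n = 0.75 × 591.4 = 444 kN.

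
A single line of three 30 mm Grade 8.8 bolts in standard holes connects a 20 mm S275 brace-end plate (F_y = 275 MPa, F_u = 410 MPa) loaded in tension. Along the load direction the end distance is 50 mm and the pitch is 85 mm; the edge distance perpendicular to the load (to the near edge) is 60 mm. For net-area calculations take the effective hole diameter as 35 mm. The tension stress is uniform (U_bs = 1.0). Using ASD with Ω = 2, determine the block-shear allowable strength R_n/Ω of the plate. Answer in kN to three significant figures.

500 kN

Shear plane L_v = 50 + 2·85 = 220 mm; A_gv = 220 × 20 = 4400 mm².
A_nv = (220 − 2.5·35) × 20 = 2650 mm².
A_nt = (60 − 0.5·35) × 20 = 850 mm².
0.6 F_u A_nv = 651.9 kN; 0.6 F_y A_gv = 726 kN → shear rupture governs the shear term.
R_n = 651.9 + 1.0 × 410 × 850 / 1000 = 1000 kN.
Allowable strength R_n/Ω = 1000 / 2 = 500 kN.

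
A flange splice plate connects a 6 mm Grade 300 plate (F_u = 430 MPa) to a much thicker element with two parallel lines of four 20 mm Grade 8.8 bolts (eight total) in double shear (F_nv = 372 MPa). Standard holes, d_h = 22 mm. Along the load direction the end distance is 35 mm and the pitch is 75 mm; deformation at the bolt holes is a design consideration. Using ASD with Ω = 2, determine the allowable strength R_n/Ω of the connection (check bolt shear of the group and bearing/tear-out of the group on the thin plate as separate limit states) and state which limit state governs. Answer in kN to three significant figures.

446 kN (bearing governs)

Bolt shear: A_b = π·20²/4 = 314.2 mm²; R_n = 372 × 314.2 × 8 × 2 / 1000 = 1870 kN → 1870 / 2 = 935 kN.
Bearing (1.2 l_c t F_u ≤ 2.4 d t F_u): upper limit = 2.4·20·6·430 / 1000 = 123.8 kN.
  Edge l_c = 35 − 22/2 = 24 → r_n = 74.3 kN; interior l_c = 75 − 22 = 53 → r_n = 123.8 kN.
  R_n,bearing = 2·74.3 + 6·123.8 = 891.6 kN → 891.6 / 2 = 446 kN.
Bearing governs: 446 kN.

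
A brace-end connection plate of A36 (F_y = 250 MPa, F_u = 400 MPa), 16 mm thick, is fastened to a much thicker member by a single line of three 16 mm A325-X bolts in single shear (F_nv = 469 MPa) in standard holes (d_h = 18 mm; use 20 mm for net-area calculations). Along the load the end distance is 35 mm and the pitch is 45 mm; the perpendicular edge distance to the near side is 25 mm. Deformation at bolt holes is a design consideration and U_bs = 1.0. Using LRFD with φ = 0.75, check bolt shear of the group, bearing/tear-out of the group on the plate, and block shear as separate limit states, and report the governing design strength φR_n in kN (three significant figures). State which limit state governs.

Bolt shear: A_b = π·16²/4 = 201.1 mm²; R_n = 469 × 201.1 × 3 × 1 / 1000 = 282.9 kN → 0.75 × 282.9 = 212 kN.
Bearing: edge l_c = 26, r_n = 199.7 kN; interior l_c = 27, r_n = 207.4 kN; R_n = 199.7 + 2·207.4 = 614.4 kN → 461 kN.
Block shear: A_gv = 2000, A_nv = 1200, A_nt = 240 mm²; R_n = min(0.6F_uA_nv, 0.6F_yA_gv) + U_bs·F_u·A_nt = 384 kN → 288 kN.
Bolt shear governs: 212 kN.

212 kN (bolt shear governs)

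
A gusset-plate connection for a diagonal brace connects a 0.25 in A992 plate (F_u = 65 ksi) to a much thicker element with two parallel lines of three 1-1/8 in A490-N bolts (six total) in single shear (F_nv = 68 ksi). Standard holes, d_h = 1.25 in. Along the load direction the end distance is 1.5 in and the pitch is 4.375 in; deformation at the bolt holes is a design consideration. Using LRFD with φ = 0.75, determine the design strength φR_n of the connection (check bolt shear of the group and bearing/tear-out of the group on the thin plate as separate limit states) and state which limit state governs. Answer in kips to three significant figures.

157 kips (bearing governs)

Bolt shear: A_b = π·1.125²/4 = 0.994 in²; R_n = 68 × 0.994 × 6 × 1 = 405.6 kips → 0.75 × 405.6 = 304 kips.
Bearing (1.2 l_c t F_u ≤ 2.4 d t F_u): upper limit = 2.4·1.125·0.25·65 = 43.87 kips.
  Edge l_c = 1.5 − 1.25/2 = 0.875 → r_n = 17.06 kips; interior l_c = 4.375 − 1.25 = 3.125 → r_n = 43.87 kips.
  R_n,bearing = 2·17.06 + 4·43.87 = 209.6 kips → 0.75 × 209.6 = 157 kips.
Bearing governs: 157 kips.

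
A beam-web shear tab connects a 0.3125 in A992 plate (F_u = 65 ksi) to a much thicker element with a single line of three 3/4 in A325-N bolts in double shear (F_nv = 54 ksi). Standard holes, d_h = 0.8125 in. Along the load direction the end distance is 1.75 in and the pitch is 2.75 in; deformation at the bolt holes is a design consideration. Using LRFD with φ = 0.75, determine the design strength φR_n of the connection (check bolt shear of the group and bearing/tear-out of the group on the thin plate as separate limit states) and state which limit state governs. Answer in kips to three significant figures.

79.4 kips (bearing governs)

Bolt shear: A_b = π·0.75²/4 = 0.4418 in²; R_n = 54 × 0.4418 × 3 × 2 = 143.1 kips → 0.75 × 143.1 = 107 kips.
Bearing (1.2 l_c t F_u ≤ 2.4 d t F_u): upper limit = 2.4·0.75·0.3125·65 = 36.56 kips.
  Edge l_c = 1.75 − 0.8125/2 = 1.344 → r_n = 32.75 kips; interior l_c = 2.75 − 0.8125 = 1.938 → r_n = 36.56 kips.
  R_n,bearing = 1·32.75 + 2·36.56 = 105.9 kips → 0.75 × 105.9 = 79.4 kips.
Bearing governs: 79.4 kips.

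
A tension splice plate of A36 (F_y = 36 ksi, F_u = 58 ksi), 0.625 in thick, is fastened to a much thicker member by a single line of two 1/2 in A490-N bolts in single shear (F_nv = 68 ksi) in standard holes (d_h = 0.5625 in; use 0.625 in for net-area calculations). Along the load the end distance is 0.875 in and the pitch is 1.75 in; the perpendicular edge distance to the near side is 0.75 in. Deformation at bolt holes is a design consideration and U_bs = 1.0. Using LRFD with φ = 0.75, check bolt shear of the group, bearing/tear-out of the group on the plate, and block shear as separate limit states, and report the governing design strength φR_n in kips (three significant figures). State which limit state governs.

Bolt shear: A_b = π·0.5²/4 = 0.1963 in²; R_n = 68 × 0.1963 × 2 × 1 = 26.7 kips → 0.75 × 26.7 = 20 kips.
Bearing: edge l_c = 0.5938, r_n = 25.83 kips; interior l_c = 1.188, r_n = 43.5 kips; R_n = 25.83 + 1·43.5 = 69.33 kips → 52 kips.
Block shear: A_gv = 1.641, A_nv = 1.055, A_nt = 0.2734 in²; R_n = min(0.6F_uA_nv, 0.6F_yA_gv) + U_bs·F_u·A_nt = 51.3 kips → 38.5 kips.
Bolt shear governs: 20 kips.

20 kips (bolt shear governs)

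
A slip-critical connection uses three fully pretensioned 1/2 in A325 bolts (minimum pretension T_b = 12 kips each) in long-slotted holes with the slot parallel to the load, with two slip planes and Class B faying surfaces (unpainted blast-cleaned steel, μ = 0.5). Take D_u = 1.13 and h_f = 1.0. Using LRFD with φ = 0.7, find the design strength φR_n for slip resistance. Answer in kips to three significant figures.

R_n = μ · D_u · h_f · T_b · n_s · n_b = 0.5 × 1.13 × 1.0 × 12 × 2 × 3 = 40.68 kips.
Design strength φR_n = 0.7 × 40.68 = 28.5 kips.

28.5 kips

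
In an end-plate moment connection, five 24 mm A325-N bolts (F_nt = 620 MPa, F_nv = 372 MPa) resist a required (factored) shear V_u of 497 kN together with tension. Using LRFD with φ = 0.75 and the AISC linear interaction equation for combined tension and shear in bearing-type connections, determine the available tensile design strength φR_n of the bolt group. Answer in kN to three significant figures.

A_b = π·24²/4 = 452.4 mm²; f_rv = 497 × 1000 / (5 × 452.4) = 219.7 MPa.
F'_nt = 1.3 F_nt − (F_nt / φF_nv) f_rv = 1.3·620 − (620/(0.75·372))·219.7 = 317.7 MPa, capped at F_nt → F'_nt = 317.7 MPa.
R_n = F'_nt · A_b · n = 317.7 × 452.4 × 5 / 1000 = 718.7 kN.
Design strength φR_n = 0.75 × 718.7 = 539 kN.

539 kN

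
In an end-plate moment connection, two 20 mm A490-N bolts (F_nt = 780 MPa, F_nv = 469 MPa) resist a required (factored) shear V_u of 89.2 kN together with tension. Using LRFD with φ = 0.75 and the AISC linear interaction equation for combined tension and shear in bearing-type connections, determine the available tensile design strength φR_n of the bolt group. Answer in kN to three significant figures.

A_b = π·20²/4 = 314.2 mm²; f_rv = 89.2 × 1000 / (2 × 314.2) = 142 MPa.
F'_nt = 1.3 F_nt − (F_nt / φF_nv) f_rv = 1.3·780 − (780/(0.75·469))·142 = 699.2 MPa, capped at F_nt → F'_nt = 699.2 MPa.
R_n = F'_nt · A_b · n = 699.2 × 314.2 × 2 / 1000 = 439.3 kN.
Design strength φR_n = 0.75 × 439.3 = 329 kN.

329 kN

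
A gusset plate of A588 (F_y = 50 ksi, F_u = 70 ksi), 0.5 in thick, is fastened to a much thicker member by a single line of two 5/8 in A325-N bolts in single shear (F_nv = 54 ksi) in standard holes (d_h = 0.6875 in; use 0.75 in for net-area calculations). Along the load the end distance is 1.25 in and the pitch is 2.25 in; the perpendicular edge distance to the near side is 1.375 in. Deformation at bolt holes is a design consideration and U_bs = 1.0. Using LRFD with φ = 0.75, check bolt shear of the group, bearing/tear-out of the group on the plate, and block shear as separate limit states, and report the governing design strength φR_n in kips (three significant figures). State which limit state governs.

Bolt shear: A_b = π·0.625²/4 = 0.3068 in²; R_n = 54 × 0.3068 × 2 × 1 = 33.13 kips → 0.75 × 33.13 = 24.9 kips.
Bearing: edge l_c = 0.9062, r_n = 38.06 kips; interior l_c = 1.562, r_n = 52.5 kips; R_n = 38.06 + 1·52.5 = 90.56 kips → 67.9 kips.
Block shear: A_gv = 1.75, A_nv = 1.188, A_nt = 0.5 in²; R_n = min(0.6F_uA_nv, 0.6F_yA_gv) + U_bs·F_u·A_nt = 84.88 kips → 63.7 kips.
Bolt shear governs: 24.9 kips.

24.9 kips (bolt shear governs)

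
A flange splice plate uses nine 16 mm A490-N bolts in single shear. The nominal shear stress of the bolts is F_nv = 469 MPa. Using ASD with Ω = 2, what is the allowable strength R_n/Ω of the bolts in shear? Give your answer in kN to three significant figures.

424 kN

A_b = π × 16² / 4 = 201.1 mm².
R_n = F_nv · A_b · n · n_s = 469 × 201.1 × 9 × 1 / 1000 = 848.7 kN.
Allowable strength R_n/Ω = 848.7 / 2 = 424 kN.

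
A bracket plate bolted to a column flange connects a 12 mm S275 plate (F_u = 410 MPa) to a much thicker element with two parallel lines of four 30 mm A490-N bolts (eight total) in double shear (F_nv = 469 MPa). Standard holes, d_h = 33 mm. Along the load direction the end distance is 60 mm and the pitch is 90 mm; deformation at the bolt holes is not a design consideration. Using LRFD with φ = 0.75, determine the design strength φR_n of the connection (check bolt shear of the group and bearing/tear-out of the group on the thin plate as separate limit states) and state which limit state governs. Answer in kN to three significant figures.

2370 kN (bearing governs)

Bolt shear: A_b = π·30²/4 = 706.9 mm²; R_n = 469 × 706.9 × 8 × 2 / 1000 = 5304 kN → 0.75 × 5304 = 3980 kN.
Bearing (1.5 l_c t F_u ≤ 3.0 d t F_u): upper limit = 3.0·30·12·410 / 1000 = 442.8 kN.
  Edge l_c = 60 − 33/2 = 43.5 → r_n = 321 kN; interior l_c = 90 − 33 = 57 → r_n = 420.7 kN.
  R_n,bearing = 2·321 + 6·420.7 = 3166 kN → 0.75 × 3166 = 2370 kN.
Bearing governs: 2370 kN.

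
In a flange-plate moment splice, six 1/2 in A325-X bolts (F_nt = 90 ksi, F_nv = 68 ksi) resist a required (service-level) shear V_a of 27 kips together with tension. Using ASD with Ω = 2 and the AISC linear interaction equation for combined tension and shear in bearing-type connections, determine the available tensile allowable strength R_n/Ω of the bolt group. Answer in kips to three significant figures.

33.2 kips

A_b = π·0.5²/4 = 0.1963 in²; f_rv = 27 / (6 × 0.1963) = 22.92 ksi.
F'_nt = 1.3 F_nt − (Ω F_nt / F_nv) f_rv = 1.3·90 − (2·90/68)·22.92 = 56.33 ksi, capped at F_nt → F'_nt = 56.33 ksi.
R_n = F'_nt · A_b · n = 56.33 × 0.1963 × 6 = 66.37 kips.
Allowable strength R_n/Ω = 66.37 / 2 = 33.2 kips.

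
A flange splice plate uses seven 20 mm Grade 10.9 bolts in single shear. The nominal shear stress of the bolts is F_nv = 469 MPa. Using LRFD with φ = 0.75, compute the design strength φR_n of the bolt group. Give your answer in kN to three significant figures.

774 kN

A_b = π × 20² / 4 = 314.2 mm².
R_n = F_nv · A_b · n · n_s = 469 × 314.2 × 7 × 1 / 1000 = 1031 kN.
Design strength φR_n = 0.75 × 1031 = 774 kN.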